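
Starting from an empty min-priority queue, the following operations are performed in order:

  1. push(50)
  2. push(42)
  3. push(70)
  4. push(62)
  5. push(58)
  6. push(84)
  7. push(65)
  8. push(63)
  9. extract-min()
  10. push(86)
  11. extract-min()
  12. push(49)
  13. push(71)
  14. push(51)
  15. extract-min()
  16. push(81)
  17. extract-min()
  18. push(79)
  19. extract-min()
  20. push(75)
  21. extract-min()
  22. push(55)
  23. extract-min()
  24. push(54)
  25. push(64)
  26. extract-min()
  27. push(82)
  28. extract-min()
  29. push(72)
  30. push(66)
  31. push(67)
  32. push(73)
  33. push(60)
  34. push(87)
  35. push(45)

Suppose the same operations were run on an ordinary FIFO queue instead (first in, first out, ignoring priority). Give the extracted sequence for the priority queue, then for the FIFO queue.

insert 50 → {50}
insert 42 → {42, 50}
insert 70 → {42, 50, 70}
insert 62 → {42, 50, 62, 70}
insert 58 → {42, 50, 58, 62, 70}
insert 84 → {42, 50, 58, 62, 70, 84}
insert 65 → {42, 50, 58, 62, 65, 70, 84}
insert 63 → {42, 50, 58, 62, 63, 65, 70, 84}
extract-min → 42; now {50, 58, 62, 63, 65, 70, 84}
insert 86 → {50, 58, 62, 63, 65, 70, 84, 86}
extract-min → 50; now {58, 62, 63, 65, 70, 84, 86}
insert 49 → {49, 58, 62, 63, 65, 70, 84, 86}
insert 71 → {49, 58, 62, 63, 65, 70, 71, 84, 86}
insert 51 → {49, 51, 58, 62, 63, 65, 70, 71, 84, 86}
extract-min → 49; now {51, 58, 62, 63, 65, 70, 71, 84, 86}
insert 81 → {51, 58, 62, 63, 65, 70, 71, 81, 84, 86}
extract-min → 51; now {58, 62, 63, 65, 70, 71, 81, 84, 86}
insert 79 → {58, 62, 63, 65, 70, 71, 79, 81, 84, 86}
extract-min → 58; now {62, 63, 65, 70, 71, 79, 81, 84, 86}
insert 75 → {62, 63, 65, 70, 71, 75, 79, 81, 84, 86}
extract-min → 62; now {63, 65, 70, 71, 75, 79, 81, 84, 86}
insert 55 → {55, 63, 65, 70, 71, 75, 79, 81, 84, 86}
extract-min → 55; now {63, 65, 70, 71, 75, 79, 81, 84, 86}
insert 54 → {54, 63, 65, 70, 71, 75, 79, 81, 84, 86}
insert 64 → {54, 63, 64, 65, 70, 71, 75, 79, 81, 84, 86}
extract-min → 54; now {63, 64, 65, 70, 71, 75, 79, 81, 84, 86}
insert 82 → {63, 64, 65, 70, 71, 75, 79, 81, 82, 84, 86}
extract-min → 63; now {64, 65, 70, 71, 75, 79, 81, 82, 84, 86}
insert 72 → {64, 65, 70, 71, 72, 75, 79, 81, 82, 84, 86}
insert 66 → {64, 65, 66, 70, 71, 72, 75, 79, 81, 82, 84, 86}
insert 67 → {64, 65, 66, 67, 70, 71, 72, 75, 79, 81, 82, 84, 86}
insert 73 → {64, 65, 66, 67, 70, 71, 72, 73, 75, 79, 81, 82, 84, 86}
insert 60 → {60, 64, 65, 66, 67, 70, 71, 72, 73, 75, 79, 81, 82, 84, 86}
insert 87 → {60, 64, 65, 66, 67, 70, 71, 72, 73, 75, 79, 81, 82, 84, 86, 87}
insert 45 → {45, 60, 64, 65, 66, 67, 70, 71, 72, 73, 75, 79, 81, 82, 84, 86, 87}

priority queue: [42, 50, 49, 51, 58, 62, 55, 54, 63]; FIFO queue: 50 → 42 → 70 → 62 → 58 → 84 → 65 → 63 → 86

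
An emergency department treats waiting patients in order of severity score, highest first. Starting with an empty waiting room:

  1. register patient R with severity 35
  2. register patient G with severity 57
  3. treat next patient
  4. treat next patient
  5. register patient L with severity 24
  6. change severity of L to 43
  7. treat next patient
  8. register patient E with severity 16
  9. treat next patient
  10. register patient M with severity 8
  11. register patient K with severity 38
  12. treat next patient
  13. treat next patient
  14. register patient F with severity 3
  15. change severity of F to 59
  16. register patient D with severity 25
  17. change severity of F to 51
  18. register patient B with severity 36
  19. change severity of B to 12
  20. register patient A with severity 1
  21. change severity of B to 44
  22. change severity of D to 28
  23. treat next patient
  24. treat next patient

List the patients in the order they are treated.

G, R, L, E, K, M, F, B

add R (severity 35) → {R:35}
add G (severity 57) → {G:57, R:35}
treat next patient → G; now {R:35}
treat next patient → R; now {}
add L (severity 24) → {L:24}
update L to severity 43 → {L:43}
treat next patient → L; now {}
add E (severity 16) → {E:16}
treat next patient → E; now {}
add M (severity 8) → {M:8}
add K (severity 38) → {K:38, M:8}
treat next patient → K; now {M:8}
treat next patient → M; now {}
add F (severity 3) → {F:3}
update F to severity 59 → {F:59}
add D (severity 25) → {F:59, D:25}
update F to severity 51 → {F:51, D:25}
add B (severity 36) → {F:51, B:36, D:25}
update B to severity 12 → {F:51, D:25, B:12}
add A (severity 1) → {F:51, D:25, B:12, A:1}
update B to severity 44 → {F:51, B:44, D:25, A:1}
update D to severity 28 → {F:51, B:44, D:28, A:1}
treat next patient → F; now {B:44, D:28, A:1}
treat next patient → B; now {D:28, A:1}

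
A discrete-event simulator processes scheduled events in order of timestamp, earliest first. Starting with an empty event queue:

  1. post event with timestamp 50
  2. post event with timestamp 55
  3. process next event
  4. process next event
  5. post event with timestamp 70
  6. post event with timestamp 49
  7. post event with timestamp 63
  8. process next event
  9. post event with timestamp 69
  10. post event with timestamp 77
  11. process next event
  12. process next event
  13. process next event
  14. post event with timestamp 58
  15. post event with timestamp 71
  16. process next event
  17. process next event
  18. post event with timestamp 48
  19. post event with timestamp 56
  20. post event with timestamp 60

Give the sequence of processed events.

50 → 55 → 49 → 63 → 69 → 70 → 58 → 71

insert 50 → {50}
insert 55 → {50, 55}
process next event → 50; now {55}
process next event → 55; now {}
insert 70 → {70}
insert 49 → {49, 70}
insert 63 → {49, 63, 70}
process next event → 49; now {63, 70}
insert 69 → {63, 69, 70}
insert 77 → {63, 69, 70, 77}
process next event → 63; now {69, 70, 77}
process next event → 69; now {70, 77}
process next event → 70; now {77}
insert 58 → {58, 77}
insert 71 → {58, 71, 77}
process next event → 58; now {71, 77}
process next event → 71; now {77}
insert 48 → {48, 77}
insert 56 → {48, 56, 77}
insert 60 → {48, 56, 60, 77}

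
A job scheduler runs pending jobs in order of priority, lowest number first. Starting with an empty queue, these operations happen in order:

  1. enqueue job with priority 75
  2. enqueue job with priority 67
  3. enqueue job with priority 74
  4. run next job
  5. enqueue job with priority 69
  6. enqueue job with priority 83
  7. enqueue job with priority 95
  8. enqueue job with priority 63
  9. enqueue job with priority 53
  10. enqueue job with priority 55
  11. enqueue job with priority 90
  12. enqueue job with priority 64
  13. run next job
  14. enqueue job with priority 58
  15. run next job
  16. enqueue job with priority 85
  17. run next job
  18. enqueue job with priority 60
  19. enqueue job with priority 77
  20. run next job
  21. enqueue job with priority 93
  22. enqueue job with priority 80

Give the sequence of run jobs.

insert 75 → {75}
insert 67 → {67, 75}
insert 74 → {67, 74, 75}
run next job → 67; now {74, 75}
insert 69 → {69, 74, 75}
insert 83 → {69, 74, 75, 83}
insert 95 → {69, 74, 75, 83, 95}
insert 63 → {63, 69, 74, 75, 83, 95}
insert 53 → {53, 63, 69, 74, 75, 83, 95}
insert 55 → {53, 55, 63, 69, 74, 75, 83, 95}
insert 90 → {53, 55, 63, 69, 74, 75, 83, 90, 95}
insert 64 → {53, 55, 63, 64, 69, 74, 75, 83, 90, 95}
run next job → 53; now {55, 63, 64, 69, 74, 75, 83, 90, 95}
insert 58 → {55, 58, 63, 64, 69, 74, 75, 83, 90, 95}
run next job → 55; now {58, 63, 64, 69, 74, 75, 83, 90, 95}
insert 85 → {58, 63, 64, 69, 74, 75, 83, 85, 90, 95}
run next job → 58; now {63, 64, 69, 74, 75, 83, 85, 90, 95}
insert 60 → {60, 63, 64, 69, 74, 75, 83, 85, 90, 95}
insert 77 → {60, 63, 64, 69, 74, 75, 77, 83, 85, 90, 95}
run next job → 60; now {63, 64, 69, 74, 75, 77, 83, 85, 90, 95}
insert 93 → {63, 64, 69, 74, 75, 77, 83, 85, 90, 93, 95}
insert 80 → {63, 64, 69, 74, 75, 77, 80, 83, 85, 90, 93, 95}

67, 53, 55, 58, 60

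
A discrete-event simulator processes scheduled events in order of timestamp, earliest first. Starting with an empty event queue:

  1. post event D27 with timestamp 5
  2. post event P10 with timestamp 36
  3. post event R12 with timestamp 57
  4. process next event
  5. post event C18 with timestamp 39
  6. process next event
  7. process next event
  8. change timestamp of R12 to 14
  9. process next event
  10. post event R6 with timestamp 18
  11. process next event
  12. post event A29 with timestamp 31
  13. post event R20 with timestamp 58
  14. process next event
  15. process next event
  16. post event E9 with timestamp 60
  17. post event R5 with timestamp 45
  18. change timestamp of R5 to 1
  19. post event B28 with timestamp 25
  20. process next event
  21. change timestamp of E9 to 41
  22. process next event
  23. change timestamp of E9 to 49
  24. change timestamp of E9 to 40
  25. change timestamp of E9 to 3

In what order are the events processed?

D27 → P10 → C18 → R12 → R6 → A29 → R20 → R5 → B28

add D27 (timestamp 5) → {D27:5}
add P10 (timestamp 36) → {D27:5, P10:36}
add R12 (timestamp 57) → {D27:5, P10:36, R12:57}
process next event → D27; now {P10:36, R12:57}
add C18 (timestamp 39) → {P10:36, C18:39, R12:57}
process next event → P10; now {C18:39, R12:57}
process next event → C18; now {R12:57}
update R12 to timestamp 14 → {R12:14}
process next event → R12; now {}
add R6 (timestamp 18) → {R6:18}
process next event → R6; now {}
add A29 (timestamp 31) → {A29:31}
add R20 (timestamp 58) → {A29:31, R20:58}
process next event → A29; now {R20:58}
process next event → R20; now {}
add E9 (timestamp 60) → {E9:60}
add R5 (timestamp 45) → {R5:45, E9:60}
update R5 to timestamp 1 → {R5:1, E9:60}
add B28 (timestamp 25) → {R5:1, B28:25, E9:60}
process next event → R5; now {B28:25, E9:60}
update E9 to timestamp 41 → {B28:25, E9:41}
process next event → B28; now {E9:41}
update E9 to timestamp 49 → {E9:49}
update E9 to timestamp 40 → {E9:40}
update E9 to timestamp 3 → {E9:3}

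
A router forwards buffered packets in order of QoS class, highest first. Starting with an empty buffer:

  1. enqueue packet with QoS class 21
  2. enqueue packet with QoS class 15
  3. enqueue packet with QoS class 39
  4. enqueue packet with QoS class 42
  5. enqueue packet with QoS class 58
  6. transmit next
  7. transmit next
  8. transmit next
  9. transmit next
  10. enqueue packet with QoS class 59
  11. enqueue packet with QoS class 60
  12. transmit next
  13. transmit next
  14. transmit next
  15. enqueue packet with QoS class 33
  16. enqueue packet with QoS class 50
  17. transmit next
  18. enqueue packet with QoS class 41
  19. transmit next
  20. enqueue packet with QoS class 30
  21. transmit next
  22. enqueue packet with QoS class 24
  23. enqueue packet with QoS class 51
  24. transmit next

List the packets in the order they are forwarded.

insert 21 → {21}
insert 15 → {21, 15}
insert 39 → {39, 21, 15}
insert 42 → {42, 39, 21, 15}
insert 58 → {58, 42, 39, 21, 15}
transmit next → 58; now {42, 39, 21, 15}
transmit next → 42; now {39, 21, 15}
transmit next → 39; now {21, 15}
transmit next → 21; now {15}
insert 59 → {59, 15}
insert 60 → {60, 59, 15}
transmit next → 60; now {59, 15}
transmit next → 59; now {15}
transmit next → 15; now {}
insert 33 → {33}
insert 50 → {50, 33}
transmit next → 50; now {33}
insert 41 → {41, 33}
transmit next → 41; now {33}
insert 30 → {33, 30}
transmit next → 33; now {30}
insert 24 → {30, 24}
insert 51 → {51, 30, 24}
transmit next → 51; now {30, 24}

58, 42, 39, 21, 60, 59, 15, 50, 41, 33, 51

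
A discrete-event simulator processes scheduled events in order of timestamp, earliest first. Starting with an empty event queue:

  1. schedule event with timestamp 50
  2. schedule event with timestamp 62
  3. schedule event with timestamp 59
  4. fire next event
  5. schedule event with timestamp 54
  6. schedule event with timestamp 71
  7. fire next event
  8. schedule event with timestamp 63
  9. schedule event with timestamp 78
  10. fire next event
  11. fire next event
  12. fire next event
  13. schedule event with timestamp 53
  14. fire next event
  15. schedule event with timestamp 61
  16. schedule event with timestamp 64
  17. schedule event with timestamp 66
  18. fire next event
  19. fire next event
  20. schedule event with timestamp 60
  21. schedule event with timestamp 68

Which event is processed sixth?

insert 50 → {50}
insert 62 → {50, 62}
insert 59 → {50, 59, 62}
fire next event → 50; now {59, 62}
insert 54 → {54, 59, 62}
insert 71 → {54, 59, 62, 71}
fire next event → 54; now {59, 62, 71}
insert 63 → {59, 62, 63, 71}
insert 78 → {59, 62, 63, 71, 78}
fire next event → 59; now {62, 63, 71, 78}
fire next event → 62; now {63, 71, 78}
fire next event → 63; now {71, 78}
insert 53 → {53, 71, 78}
fire next event → 53; now {71, 78}
insert 61 → {61, 71, 78}
insert 64 → {61, 64, 71, 78}
insert 66 → {61, 64, 66, 71, 78}
fire next event → 61; now {64, 66, 71, 78}
fire next event → 64; now {66, 71, 78}
insert 60 → {60, 66, 71, 78}
insert 68 → {60, 66, 68, 71, 78}

53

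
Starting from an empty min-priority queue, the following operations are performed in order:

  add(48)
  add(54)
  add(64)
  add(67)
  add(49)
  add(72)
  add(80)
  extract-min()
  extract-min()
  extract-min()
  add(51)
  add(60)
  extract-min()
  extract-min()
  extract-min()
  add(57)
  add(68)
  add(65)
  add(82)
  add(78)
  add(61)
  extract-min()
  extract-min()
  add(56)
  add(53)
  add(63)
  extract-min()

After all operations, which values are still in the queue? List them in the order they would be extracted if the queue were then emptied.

56 → 63 → 65 → 67 → 68 → 72 → 78 → 80 → 82

insert 48 → {48}
insert 54 → {48, 54}
insert 64 → {48, 54, 64}
insert 67 → {48, 54, 64, 67}
insert 49 → {48, 49, 54, 64, 67}
insert 72 → {48, 49, 54, 64, 67, 72}
insert 80 → {48, 49, 54, 64, 67, 72, 80}
extract-min → 48; now {49, 54, 64, 67, 72, 80}
extract-min → 49; now {54, 64, 67, 72, 80}
extract-min → 54; now {64, 67, 72, 80}
insert 51 → {51, 64, 67, 72, 80}
insert 60 → {51, 60, 64, 67, 72, 80}
extract-min → 51; now {60, 64, 67, 72, 80}
extract-min → 60; now {64, 67, 72, 80}
extract-min → 64; now {67, 72, 80}
insert 57 → {57, 67, 72, 80}
insert 68 → {57, 67, 68, 72, 80}
insert 65 → {57, 65, 67, 68, 72, 80}
insert 82 → {57, 65, 67, 68, 72, 80, 82}
insert 78 → {57, 65, 67, 68, 72, 78, 80, 82}
insert 61 → {57, 61, 65, 67, 68, 72, 78, 80, 82}
extract-min → 57; now {61, 65, 67, 68, 72, 78, 80, 82}
extract-min → 61; now {65, 67, 68, 72, 78, 80, 82}
insert 56 → {56, 65, 67, 68, 72, 78, 80, 82}
insert 53 → {53, 56, 65, 67, 68, 72, 78, 80, 82}
insert 63 → {53, 56, 63, 65, 67, 68, 72, 78, 80, 82}
extract-min → 53; now {56, 63, 65, 67, 68, 72, 78, 80, 82}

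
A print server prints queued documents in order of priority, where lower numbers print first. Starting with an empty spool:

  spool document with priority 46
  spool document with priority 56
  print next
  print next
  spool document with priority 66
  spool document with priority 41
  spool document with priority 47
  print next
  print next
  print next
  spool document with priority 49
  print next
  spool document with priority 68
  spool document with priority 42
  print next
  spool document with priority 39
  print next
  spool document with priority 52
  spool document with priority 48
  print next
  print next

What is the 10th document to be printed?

52

insert 46 → {46}
insert 56 → {46, 56}
print next → 46; now {56}
print next → 56; now {}
insert 66 → {66}
insert 41 → {41, 66}
insert 47 → {41, 47, 66}
print next → 41; now {47, 66}
print next → 47; now {66}
print next → 66; now {}
insert 49 → {49}
print next → 49; now {}
insert 68 → {68}
insert 42 → {42, 68}
print next → 42; now {68}
insert 39 → {39, 68}
print next → 39; now {68}
insert 52 → {52, 68}
insert 48 → {48, 52, 68}
print next → 48; now {52, 68}
print next → 52; now {68}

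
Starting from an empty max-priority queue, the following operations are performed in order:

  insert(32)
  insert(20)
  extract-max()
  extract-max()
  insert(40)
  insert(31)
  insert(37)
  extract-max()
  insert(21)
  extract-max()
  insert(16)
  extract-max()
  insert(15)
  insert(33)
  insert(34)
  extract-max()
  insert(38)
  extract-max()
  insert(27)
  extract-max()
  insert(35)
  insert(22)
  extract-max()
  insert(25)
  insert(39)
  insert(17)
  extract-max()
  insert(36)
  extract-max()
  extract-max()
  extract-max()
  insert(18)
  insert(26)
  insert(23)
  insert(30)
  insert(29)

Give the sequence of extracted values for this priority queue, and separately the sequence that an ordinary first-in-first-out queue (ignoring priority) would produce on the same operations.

insert 32 → {32}
insert 20 → {32, 20}
extract-max → 32; now {20}
extract-max → 20; now {}
insert 40 → {40}
insert 31 → {40, 31}
insert 37 → {40, 37, 31}
extract-max → 40; now {37, 31}
insert 21 → {37, 31, 21}
extract-max → 37; now {31, 21}
insert 16 → {31, 21, 16}
extract-max → 31; now {21, 16}
insert 15 → {21, 16, 15}
insert 33 → {33, 21, 16, 15}
insert 34 → {34, 33, 21, 16, 15}
extract-max → 34; now {33, 21, 16, 15}
insert 38 → {38, 33, 21, 16, 15}
extract-max → 38; now {33, 21, 16, 15}
insert 27 → {33, 27, 21, 16, 15}
extract-max → 33; now {27, 21, 16, 15}
insert 35 → {35, 27, 21, 16, 15}
insert 22 → {35, 27, 22, 21, 16, 15}
extract-max → 35; now {27, 22, 21, 16, 15}
insert 25 → {27, 25, 22, 21, 16, 15}
insert 39 → {39, 27, 25, 22, 21, 16, 15}
insert 17 → {39, 27, 25, 22, 21, 17, 16, 15}
extract-max → 39; now {27, 25, 22, 21, 17, 16, 15}
insert 36 → {36, 27, 25, 22, 21, 17, 16, 15}
extract-max → 36; now {27, 25, 22, 21, 17, 16, 15}
extract-max → 27; now {25, 22, 21, 17, 16, 15}
extract-max → 25; now {22, 21, 17, 16, 15}
insert 18 → {22, 21, 18, 17, 16, 15}
insert 26 → {26, 22, 21, 18, 17, 16, 15}
insert 23 → {26, 23, 22, 21, 18, 17, 16, 15}
insert 30 → {30, 26, 23, 22, 21, 18, 17, 16, 15}
insert 29 → {30, 29, 26, 23, 22, 21, 18, 17, 16, 15}

priority queue: 32 → 20 → 40 → 37 → 31 → 34 → 38 → 33 → 35 → 39 → 36 → 27 → 25; FIFO queue: 32, 20, 40, 31, 37, 21, 16, 15, 33, 34, 38, 27, 35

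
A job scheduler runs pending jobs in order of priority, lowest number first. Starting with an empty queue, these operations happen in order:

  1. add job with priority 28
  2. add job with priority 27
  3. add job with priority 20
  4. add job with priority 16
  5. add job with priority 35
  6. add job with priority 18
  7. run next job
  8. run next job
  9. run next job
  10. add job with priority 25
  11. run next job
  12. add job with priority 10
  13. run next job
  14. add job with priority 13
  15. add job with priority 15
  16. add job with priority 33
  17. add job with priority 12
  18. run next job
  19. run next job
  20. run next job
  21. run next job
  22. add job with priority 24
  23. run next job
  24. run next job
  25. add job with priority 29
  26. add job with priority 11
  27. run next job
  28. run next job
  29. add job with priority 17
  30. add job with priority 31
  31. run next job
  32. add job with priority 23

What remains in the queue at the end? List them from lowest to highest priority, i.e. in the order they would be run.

[23, 31, 33, 35]

insert 28 → {28}
insert 27 → {27, 28}
insert 20 → {20, 27, 28}
insert 16 → {16, 20, 27, 28}
insert 35 → {16, 20, 27, 28, 35}
insert 18 → {16, 18, 20, 27, 28, 35}
run next job → 16; now {18, 20, 27, 28, 35}
run next job → 18; now {20, 27, 28, 35}
run next job → 20; now {27, 28, 35}
insert 25 → {25, 27, 28, 35}
run next job → 25; now {27, 28, 35}
insert 10 → {10, 27, 28, 35}
run next job → 10; now {27, 28, 35}
insert 13 → {13, 27, 28, 35}
insert 15 → {13, 15, 27, 28, 35}
insert 33 → {13, 15, 27, 28, 33, 35}
insert 12 → {12, 13, 15, 27, 28, 33, 35}
run next job → 12; now {13, 15, 27, 28, 33, 35}
run next job → 13; now {15, 27, 28, 33, 35}
run next job → 15; now {27, 28, 33, 35}
run next job → 27; now {28, 33, 35}
insert 24 → {24, 28, 33, 35}
run next job → 24; now {28, 33, 35}
run next job → 28; now {33, 35}
insert 29 → {29, 33, 35}
insert 11 → {11, 29, 33, 35}
run next job → 11; now {29, 33, 35}
run next job → 29; now {33, 35}
insert 17 → {17, 33, 35}
insert 31 → {17, 31, 33, 35}
run next job → 17; now {31, 33, 35}
insert 23 → {23, 31, 33, 35}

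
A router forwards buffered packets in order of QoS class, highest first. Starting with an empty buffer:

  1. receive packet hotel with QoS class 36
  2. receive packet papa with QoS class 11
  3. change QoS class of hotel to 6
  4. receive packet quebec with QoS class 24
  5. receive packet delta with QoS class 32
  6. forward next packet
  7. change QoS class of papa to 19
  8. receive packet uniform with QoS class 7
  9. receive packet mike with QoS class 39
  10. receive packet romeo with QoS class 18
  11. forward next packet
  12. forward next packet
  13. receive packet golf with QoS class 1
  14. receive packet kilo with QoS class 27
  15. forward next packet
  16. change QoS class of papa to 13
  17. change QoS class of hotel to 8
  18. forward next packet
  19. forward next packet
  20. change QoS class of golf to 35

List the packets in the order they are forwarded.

delta, mike, quebec, kilo, romeo, papa

add hotel (QoS class 36) → {hotel:36}
add papa (QoS class 11) → {hotel:36, papa:11}
update hotel to QoS class 6 → {papa:11, hotel:6}
add quebec (QoS class 24) → {quebec:24, papa:11, hotel:6}
add delta (QoS class 32) → {delta:32, quebec:24, papa:11, hotel:6}
forward next packet → delta; now {quebec:24, papa:11, hotel:6}
update papa to QoS class 19 → {quebec:24, papa:19, hotel:6}
add uniform (QoS class 7) → {quebec:24, papa:19, uniform:7, hotel:6}
add mike (QoS class 39) → {mike:39, quebec:24, papa:19, uniform:7, hotel:6}
add romeo (QoS class 18) → {mike:39, quebec:24, papa:19, romeo:18, uniform:7, hotel:6}
forward next packet → mike; now {quebec:24, papa:19, romeo:18, uniform:7, hotel:6}
forward next packet → quebec; now {papa:19, romeo:18, uniform:7, hotel:6}
add golf (QoS class 1) → {papa:19, romeo:18, uniform:7, hotel:6, golf:1}
add kilo (QoS class 27) → {kilo:27, papa:19, romeo:18, uniform:7, hotel:6, golf:1}
forward next packet → kilo; now {papa:19, romeo:18, uniform:7, hotel:6, golf:1}
update papa to QoS class 13 → {romeo:18, papa:13, uniform:7, hotel:6, golf:1}
update hotel to QoS class 8 → {romeo:18, papa:13, hotel:8, uniform:7, golf:1}
forward next packet → romeo; now {papa:13, hotel:8, uniform:7, golf:1}
forward next packet → papa; now {hotel:8, uniform:7, golf:1}
update golf to QoS class 35 → {golf:35, hotel:8, uniform:7}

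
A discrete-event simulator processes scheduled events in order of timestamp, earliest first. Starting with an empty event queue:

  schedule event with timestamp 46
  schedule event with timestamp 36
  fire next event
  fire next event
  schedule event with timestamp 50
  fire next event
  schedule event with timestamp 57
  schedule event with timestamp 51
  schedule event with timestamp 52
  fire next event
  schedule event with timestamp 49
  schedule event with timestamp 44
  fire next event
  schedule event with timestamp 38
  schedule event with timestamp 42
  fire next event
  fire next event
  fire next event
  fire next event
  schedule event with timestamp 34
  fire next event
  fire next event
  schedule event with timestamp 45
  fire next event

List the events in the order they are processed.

36 → 46 → 50 → 51 → 44 → 38 → 42 → 49 → 52 → 34 → 57 → 45

insert 46 → {46}
insert 36 → {36, 46}
fire next event → 36; now {46}
fire next event → 46; now {}
insert 50 → {50}
fire next event → 50; now {}
insert 57 → {57}
insert 51 → {51, 57}
insert 52 → {51, 52, 57}
fire next event → 51; now {52, 57}
insert 49 → {49, 52, 57}
insert 44 → {44, 49, 52, 57}
fire next event → 44; now {49, 52, 57}
insert 38 → {38, 49, 52, 57}
insert 42 → {38, 42, 49, 52, 57}
fire next event → 38; now {42, 49, 52, 57}
fire next event → 42; now {49, 52, 57}
fire next event → 49; now {52, 57}
fire next event → 52; now {57}
insert 34 → {34, 57}
fire next event → 34; now {57}
fire next event → 57; now {}
insert 45 → {45}
fire next event → 45; now {}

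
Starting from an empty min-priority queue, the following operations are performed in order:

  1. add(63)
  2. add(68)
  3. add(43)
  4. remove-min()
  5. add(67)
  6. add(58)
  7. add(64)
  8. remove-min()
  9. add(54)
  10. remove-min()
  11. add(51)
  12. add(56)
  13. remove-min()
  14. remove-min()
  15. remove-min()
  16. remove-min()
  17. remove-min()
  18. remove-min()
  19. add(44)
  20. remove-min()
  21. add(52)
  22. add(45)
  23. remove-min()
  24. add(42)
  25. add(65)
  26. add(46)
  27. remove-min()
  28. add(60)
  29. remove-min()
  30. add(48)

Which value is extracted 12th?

42

insert 63 → {63}
insert 68 → {63, 68}
insert 43 → {43, 63, 68}
remove-min → 43; now {63, 68}
insert 67 → {63, 67, 68}
insert 58 → {58, 63, 67, 68}
insert 64 → {58, 63, 64, 67, 68}
remove-min → 58; now {63, 64, 67, 68}
insert 54 → {54, 63, 64, 67, 68}
remove-min → 54; now {63, 64, 67, 68}
insert 51 → {51, 63, 64, 67, 68}
insert 56 → {51, 56, 63, 64, 67, 68}
remove-min → 51; now {56, 63, 64, 67, 68}
remove-min → 56; now {63, 64, 67, 68}
remove-min → 63; now {64, 67, 68}
remove-min → 64; now {67, 68}
remove-min → 67; now {68}
remove-min → 68; now {}
insert 44 → {44}
remove-min → 44; now {}
insert 52 → {52}
insert 45 → {45, 52}
remove-min → 45; now {52}
insert 42 → {42, 52}
insert 65 → {42, 52, 65}
insert 46 → {42, 46, 52, 65}
remove-min → 42; now {46, 52, 65}
insert 60 → {46, 52, 60, 65}
remove-min → 46; now {52, 60, 65}
insert 48 → {48, 52, 60, 65}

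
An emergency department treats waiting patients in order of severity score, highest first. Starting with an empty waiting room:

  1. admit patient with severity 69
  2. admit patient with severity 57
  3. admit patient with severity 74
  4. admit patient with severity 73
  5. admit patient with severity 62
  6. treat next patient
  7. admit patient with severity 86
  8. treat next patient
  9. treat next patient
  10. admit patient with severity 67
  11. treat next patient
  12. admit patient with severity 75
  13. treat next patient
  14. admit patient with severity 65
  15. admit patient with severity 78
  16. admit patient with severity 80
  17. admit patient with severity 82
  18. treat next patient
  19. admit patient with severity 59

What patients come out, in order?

insert 69 → {69}
insert 57 → {69, 57}
insert 74 → {74, 69, 57}
insert 73 → {74, 73, 69, 57}
insert 62 → {74, 73, 69, 62, 57}
treat next patient → 74; now {73, 69, 62, 57}
insert 86 → {86, 73, 69, 62, 57}
treat next patient → 86; now {73, 69, 62, 57}
treat next patient → 73; now {69, 62, 57}
insert 67 → {69, 67, 62, 57}
treat next patient → 69; now {67, 62, 57}
insert 75 → {75, 67, 62, 57}
treat next patient → 75; now {67, 62, 57}
insert 65 → {67, 65, 62, 57}
insert 78 → {78, 67, 65, 62, 57}
insert 80 → {80, 78, 67, 65, 62, 57}
insert 82 → {82, 80, 78, 67, 65, 62, 57}
treat next patient → 82; now {80, 78, 67, 65, 62, 57}
insert 59 → {80, 78, 67, 65, 62, 59, 57}

[74, 86, 73, 69, 75, 82]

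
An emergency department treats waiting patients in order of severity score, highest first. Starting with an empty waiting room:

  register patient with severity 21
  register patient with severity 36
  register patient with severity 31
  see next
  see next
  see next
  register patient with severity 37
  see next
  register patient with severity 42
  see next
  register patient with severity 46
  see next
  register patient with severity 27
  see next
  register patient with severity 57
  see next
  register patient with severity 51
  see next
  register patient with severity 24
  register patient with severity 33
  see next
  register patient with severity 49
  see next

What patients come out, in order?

36, 31, 21, 37, 42, 46, 27, 57, 51, 33, 49

insert 21 → {21}
insert 36 → {36, 21}
insert 31 → {36, 31, 21}
see next → 36; now {31, 21}
see next → 31; now {21}
see next → 21; now {}
insert 37 → {37}
see next → 37; now {}
insert 42 → {42}
see next → 42; now {}
insert 46 → {46}
see next → 46; now {}
insert 27 → {27}
see next → 27; now {}
insert 57 → {57}
see next → 57; now {}
insert 51 → {51}
see next → 51; now {}
insert 24 → {24}
insert 33 → {33, 24}
see next → 33; now {24}
insert 49 → {49, 24}
see next → 49; now {24}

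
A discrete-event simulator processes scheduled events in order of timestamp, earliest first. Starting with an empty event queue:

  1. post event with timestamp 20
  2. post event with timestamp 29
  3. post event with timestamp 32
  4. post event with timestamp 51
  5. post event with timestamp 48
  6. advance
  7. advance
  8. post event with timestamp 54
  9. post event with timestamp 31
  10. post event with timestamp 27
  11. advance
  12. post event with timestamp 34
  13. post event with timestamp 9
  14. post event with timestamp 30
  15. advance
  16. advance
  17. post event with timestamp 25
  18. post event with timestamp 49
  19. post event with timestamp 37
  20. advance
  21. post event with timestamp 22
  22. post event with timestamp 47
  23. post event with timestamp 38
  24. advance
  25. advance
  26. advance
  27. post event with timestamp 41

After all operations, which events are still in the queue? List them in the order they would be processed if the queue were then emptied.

insert 20 → {20}
insert 29 → {20, 29}
insert 32 → {20, 29, 32}
insert 51 → {20, 29, 32, 51}
insert 48 → {20, 29, 32, 48, 51}
advance → 20; now {29, 32, 48, 51}
advance → 29; now {32, 48, 51}
insert 54 → {32, 48, 51, 54}
insert 31 → {31, 32, 48, 51, 54}
insert 27 → {27, 31, 32, 48, 51, 54}
advance → 27; now {31, 32, 48, 51, 54}
insert 34 → {31, 32, 34, 48, 51, 54}
insert 9 → {9, 31, 32, 34, 48, 51, 54}
insert 30 → {9, 30, 31, 32, 34, 48, 51, 54}
advance → 9; now {30, 31, 32, 34, 48, 51, 54}
advance → 30; now {31, 32, 34, 48, 51, 54}
insert 25 → {25, 31, 32, 34, 48, 51, 54}
insert 49 → {25, 31, 32, 34, 48, 49, 51, 54}
insert 37 → {25, 31, 32, 34, 37, 48, 49, 51, 54}
advance → 25; now {31, 32, 34, 37, 48, 49, 51, 54}
insert 22 → {22, 31, 32, 34, 37, 48, 49, 51, 54}
insert 47 → {22, 31, 32, 34, 37, 47, 48, 49, 51, 54}
insert 38 → {22, 31, 32, 34, 37, 38, 47, 48, 49, 51, 54}
advance → 22; now {31, 32, 34, 37, 38, 47, 48, 49, 51, 54}
advance → 31; now {32, 34, 37, 38, 47, 48, 49, 51, 54}
advance → 32; now {34, 37, 38, 47, 48, 49, 51, 54}
insert 41 → {34, 37, 38, 41, 47, 48, 49, 51, 54}

[34, 37, 38, 41, 47, 48, 49, 51, 54]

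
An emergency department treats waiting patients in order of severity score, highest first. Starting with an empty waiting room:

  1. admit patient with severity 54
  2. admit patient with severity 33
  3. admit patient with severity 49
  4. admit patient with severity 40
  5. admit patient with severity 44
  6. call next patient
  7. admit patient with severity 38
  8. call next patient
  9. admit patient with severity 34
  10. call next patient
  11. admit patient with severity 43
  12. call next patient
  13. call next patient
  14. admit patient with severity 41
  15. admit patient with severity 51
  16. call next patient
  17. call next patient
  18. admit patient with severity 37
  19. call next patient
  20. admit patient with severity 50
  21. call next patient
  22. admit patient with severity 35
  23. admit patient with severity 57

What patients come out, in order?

54, 49, 44, 43, 40, 51, 41, 38, 50

insert 54 → {54}
insert 33 → {54, 33}
insert 49 → {54, 49, 33}
insert 40 → {54, 49, 40, 33}
insert 44 → {54, 49, 44, 40, 33}
call next patient → 54; now {49, 44, 40, 33}
insert 38 → {49, 44, 40, 38, 33}
call next patient → 49; now {44, 40, 38, 33}
insert 34 → {44, 40, 38, 34, 33}
call next patient → 44; now {40, 38, 34, 33}
insert 43 → {43, 40, 38, 34, 33}
call next patient → 43; now {40, 38, 34, 33}
call next patient → 40; now {38, 34, 33}
insert 41 → {41, 38, 34, 33}
insert 51 → {51, 41, 38, 34, 33}
call next patient → 51; now {41, 38, 34, 33}
call next patient → 41; now {38, 34, 33}
insert 37 → {38, 37, 34, 33}
call next patient → 38; now {37, 34, 33}
insert 50 → {50, 37, 34, 33}
call next patient → 50; now {37, 34, 33}
insert 35 → {37, 35, 34, 33}
insert 57 → {57, 37, 35, 34, 33}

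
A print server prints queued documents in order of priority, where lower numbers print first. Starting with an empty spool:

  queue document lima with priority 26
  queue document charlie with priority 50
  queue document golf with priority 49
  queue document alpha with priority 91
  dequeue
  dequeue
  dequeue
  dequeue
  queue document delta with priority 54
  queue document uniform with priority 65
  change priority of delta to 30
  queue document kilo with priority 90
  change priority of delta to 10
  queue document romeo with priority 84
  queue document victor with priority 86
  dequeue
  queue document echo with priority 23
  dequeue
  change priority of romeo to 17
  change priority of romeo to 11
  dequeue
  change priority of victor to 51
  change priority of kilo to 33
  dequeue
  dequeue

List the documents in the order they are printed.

lima, golf, charlie, alpha, delta, echo, romeo, kilo, victor

add lima (priority 26) → {lima:26}
add charlie (priority 50) → {lima:26, charlie:50}
add golf (priority 49) → {lima:26, golf:49, charlie:50}
add alpha (priority 91) → {lima:26, golf:49, charlie:50, alpha:91}
dequeue → lima; now {golf:49, charlie:50, alpha:91}
dequeue → golf; now {charlie:50, alpha:91}
dequeue → charlie; now {alpha:91}
dequeue → alpha; now {}
add delta (priority 54) → {delta:54}
add uniform (priority 65) → {delta:54, uniform:65}
update delta to priority 30 → {delta:30, uniform:65}
add kilo (priority 90) → {delta:30, uniform:65, kilo:90}
update delta to priority 10 → {delta:10, uniform:65, kilo:90}
add romeo (priority 84) → {delta:10, uniform:65, romeo:84, kilo:90}
add victor (priority 86) → {delta:10, uniform:65, romeo:84, victor:86, kilo:90}
dequeue → delta; now {uniform:65, romeo:84, victor:86, kilo:90}
add echo (priority 23) → {echo:23, uniform:65, romeo:84, victor:86, kilo:90}
dequeue → echo; now {uniform:65, romeo:84, victor:86, kilo:90}
update romeo to priority 17 → {romeo:17, uniform:65, victor:86, kilo:90}
update romeo to priority 11 → {romeo:11, uniform:65, victor:86, kilo:90}
dequeue → romeo; now {uniform:65, victor:86, kilo:90}
update victor to priority 51 → {victor:51, uniform:65, kilo:90}
update kilo to priority 33 → {kilo:33, victor:51, uniform:65}
dequeue → kilo; now {victor:51, uniform:65}
dequeue → victor; now {uniform:65}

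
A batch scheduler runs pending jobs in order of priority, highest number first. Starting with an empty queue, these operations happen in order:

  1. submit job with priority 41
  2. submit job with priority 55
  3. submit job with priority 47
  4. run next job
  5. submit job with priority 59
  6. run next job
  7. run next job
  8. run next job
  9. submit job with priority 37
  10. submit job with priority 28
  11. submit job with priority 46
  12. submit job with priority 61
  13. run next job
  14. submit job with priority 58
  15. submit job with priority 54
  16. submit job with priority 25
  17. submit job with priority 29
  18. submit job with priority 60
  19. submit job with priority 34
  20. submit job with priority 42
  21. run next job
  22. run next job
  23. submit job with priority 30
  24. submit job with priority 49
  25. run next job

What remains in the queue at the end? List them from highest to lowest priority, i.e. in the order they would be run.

insert 41 → {41}
insert 55 → {55, 41}
insert 47 → {55, 47, 41}
run next job → 55; now {47, 41}
insert 59 → {59, 47, 41}
run next job → 59; now {47, 41}
run next job → 47; now {41}
run next job → 41; now {}
insert 37 → {37}
insert 28 → {37, 28}
insert 46 → {46, 37, 28}
insert 61 → {61, 46, 37, 28}
run next job → 61; now {46, 37, 28}
insert 58 → {58, 46, 37, 28}
insert 54 → {58, 54, 46, 37, 28}
insert 25 → {58, 54, 46, 37, 28, 25}
insert 29 → {58, 54, 46, 37, 29, 28, 25}
insert 60 → {60, 58, 54, 46, 37, 29, 28, 25}
insert 34 → {60, 58, 54, 46, 37, 34, 29, 28, 25}
insert 42 → {60, 58, 54, 46, 42, 37, 34, 29, 28, 25}
run next job → 60; now {58, 54, 46, 42, 37, 34, 29, 28, 25}
run next job → 58; now {54, 46, 42, 37, 34, 29, 28, 25}
insert 30 → {54, 46, 42, 37, 34, 30, 29, 28, 25}
insert 49 → {54, 49, 46, 42, 37, 34, 30, 29, 28, 25}
run next job → 54; now {49, 46, 42, 37, 34, 30, 29, 28, 25}

49 → 46 → 42 → 37 → 34 → 30 → 29 → 28 → 25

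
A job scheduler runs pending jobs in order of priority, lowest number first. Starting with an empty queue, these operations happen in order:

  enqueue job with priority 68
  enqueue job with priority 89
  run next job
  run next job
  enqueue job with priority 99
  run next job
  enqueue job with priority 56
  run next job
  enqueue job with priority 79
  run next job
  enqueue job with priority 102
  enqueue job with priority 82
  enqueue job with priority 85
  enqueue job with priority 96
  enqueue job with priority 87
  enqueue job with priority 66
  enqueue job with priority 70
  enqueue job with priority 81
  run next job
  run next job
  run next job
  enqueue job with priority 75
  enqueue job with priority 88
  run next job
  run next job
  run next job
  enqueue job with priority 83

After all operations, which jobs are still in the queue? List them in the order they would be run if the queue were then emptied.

insert 68 → {68}
insert 89 → {68, 89}
run next job → 68; now {89}
run next job → 89; now {}
insert 99 → {99}
run next job → 99; now {}
insert 56 → {56}
run next job → 56; now {}
insert 79 → {79}
run next job → 79; now {}
insert 102 → {102}
insert 82 → {82, 102}
insert 85 → {82, 85, 102}
insert 96 → {82, 85, 96, 102}
insert 87 → {82, 85, 87, 96, 102}
insert 66 → {66, 82, 85, 87, 96, 102}
insert 70 → {66, 70, 82, 85, 87, 96, 102}
insert 81 → {66, 70, 81, 82, 85, 87, 96, 102}
run next job → 66; now {70, 81, 82, 85, 87, 96, 102}
run next job → 70; now {81, 82, 85, 87, 96, 102}
run next job → 81; now {82, 85, 87, 96, 102}
insert 75 → {75, 82, 85, 87, 96, 102}
insert 88 → {75, 82, 85, 87, 88, 96, 102}
run next job → 75; now {82, 85, 87, 88, 96, 102}
run next job → 82; now {85, 87, 88, 96, 102}
run next job → 85; now {87, 88, 96, 102}
insert 83 → {83, 87, 88, 96, 102}

83, 87, 88, 96, 102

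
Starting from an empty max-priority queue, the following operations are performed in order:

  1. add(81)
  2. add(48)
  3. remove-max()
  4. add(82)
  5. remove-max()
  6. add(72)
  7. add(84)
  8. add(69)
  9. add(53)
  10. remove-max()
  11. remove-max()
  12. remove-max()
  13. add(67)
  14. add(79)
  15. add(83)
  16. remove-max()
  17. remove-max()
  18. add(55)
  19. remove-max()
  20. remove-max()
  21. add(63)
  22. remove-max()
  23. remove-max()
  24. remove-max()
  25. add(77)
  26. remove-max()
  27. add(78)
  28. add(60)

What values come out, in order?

insert 81 → {81}
insert 48 → {81, 48}
remove-max → 81; now {48}
insert 82 → {82, 48}
remove-max → 82; now {48}
insert 72 → {72, 48}
insert 84 → {84, 72, 48}
insert 69 → {84, 72, 69, 48}
insert 53 → {84, 72, 69, 53, 48}
remove-max → 84; now {72, 69, 53, 48}
remove-max → 72; now {69, 53, 48}
remove-max → 69; now {53, 48}
insert 67 → {67, 53, 48}
insert 79 → {79, 67, 53, 48}
insert 83 → {83, 79, 67, 53, 48}
remove-max → 83; now {79, 67, 53, 48}
remove-max → 79; now {67, 53, 48}
insert 55 → {67, 55, 53, 48}
remove-max → 67; now {55, 53, 48}
remove-max → 55; now {53, 48}
insert 63 → {63, 53, 48}
remove-max → 63; now {53, 48}
remove-max → 53; now {48}
remove-max → 48; now {}
insert 77 → {77}
remove-max → 77; now {}
insert 78 → {78}
insert 60 → {78, 60}

81, 82, 84, 72, 69, 83, 79, 67, 55, 63, 53, 48, 77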